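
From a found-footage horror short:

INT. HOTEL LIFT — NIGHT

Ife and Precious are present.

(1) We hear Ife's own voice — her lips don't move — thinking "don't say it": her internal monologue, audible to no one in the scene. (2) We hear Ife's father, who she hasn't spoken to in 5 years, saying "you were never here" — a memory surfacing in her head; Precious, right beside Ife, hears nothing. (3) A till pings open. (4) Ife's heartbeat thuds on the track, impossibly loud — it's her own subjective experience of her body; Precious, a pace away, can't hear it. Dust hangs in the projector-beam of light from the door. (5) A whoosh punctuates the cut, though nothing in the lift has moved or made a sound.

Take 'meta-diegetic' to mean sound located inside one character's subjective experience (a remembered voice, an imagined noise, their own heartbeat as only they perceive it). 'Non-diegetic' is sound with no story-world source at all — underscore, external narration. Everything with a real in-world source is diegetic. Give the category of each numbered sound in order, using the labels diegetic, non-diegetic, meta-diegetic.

meta-diegetic, meta-diegetic, diegetic, meta-diegetic, non-diegetic

(1) is meta-diegetic: Ife's thought-voice: a private mental sound no other character can hear.
(2) is meta-diegetic: the voice is a memory playing only inside Ife's mind; Precious can't hear it.
(3) an in-world source (a till); characters could hear it → diegetic.
(4) it's Ife's internal bodily sensation rendered as sound; only Ife 'hears' it → meta-diegetic.
Sound (5): an editorial stinger — it belongs to the cut, not the story world, so non-diegetic.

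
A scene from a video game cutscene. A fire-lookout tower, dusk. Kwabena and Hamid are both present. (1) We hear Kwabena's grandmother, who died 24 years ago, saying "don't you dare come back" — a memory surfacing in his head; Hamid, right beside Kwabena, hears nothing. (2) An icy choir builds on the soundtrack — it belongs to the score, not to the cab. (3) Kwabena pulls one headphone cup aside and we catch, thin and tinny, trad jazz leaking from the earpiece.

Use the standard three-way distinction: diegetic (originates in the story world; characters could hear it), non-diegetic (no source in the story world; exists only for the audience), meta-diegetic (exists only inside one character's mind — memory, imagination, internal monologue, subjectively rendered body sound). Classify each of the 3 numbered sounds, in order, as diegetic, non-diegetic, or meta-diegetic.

meta-diegetic, non-diegetic, diegetic

(1) is meta-diegetic: a remembered line, private to Kwabena — not present in the room, not audible to Hamid.
Sound (2): it has no source in the story world and no character can hear it — it's underscore, so non-diegetic.
(3) the headphones are an on-screen source → diegetic.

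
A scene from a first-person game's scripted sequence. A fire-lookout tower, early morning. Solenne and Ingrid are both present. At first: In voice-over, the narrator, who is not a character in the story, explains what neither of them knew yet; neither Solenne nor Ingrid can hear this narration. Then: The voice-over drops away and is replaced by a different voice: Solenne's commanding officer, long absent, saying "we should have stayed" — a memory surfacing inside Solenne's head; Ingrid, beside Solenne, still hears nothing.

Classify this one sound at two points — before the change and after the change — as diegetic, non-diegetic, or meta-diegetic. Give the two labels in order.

Before the change: the external narrator addresses only the audience — outside the story world → non-diegetic.
After the change: the replacement voice is a memory inside Solenne's mind specifically → meta-diegetic.

non-diegetic, meta-diegetic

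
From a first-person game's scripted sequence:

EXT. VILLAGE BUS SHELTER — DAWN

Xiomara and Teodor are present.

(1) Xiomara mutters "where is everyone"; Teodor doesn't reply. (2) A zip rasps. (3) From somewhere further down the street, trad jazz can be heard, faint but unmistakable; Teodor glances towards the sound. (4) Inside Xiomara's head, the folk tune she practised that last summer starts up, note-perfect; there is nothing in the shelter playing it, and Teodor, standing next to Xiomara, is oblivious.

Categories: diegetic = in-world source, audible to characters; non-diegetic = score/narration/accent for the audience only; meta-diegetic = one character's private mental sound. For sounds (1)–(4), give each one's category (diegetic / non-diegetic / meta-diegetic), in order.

(1) on-screen dialogue — Xiomara speaks and Teodor is there to hear → diegetic.
(2) is diegetic: the sound comes from a zip physically present in the location.
(3) is diegetic: it's coming from somewhere further down the street — a location within the story world — and Teodor reacts.
(4) is meta-diegetic: it lives in Xiomara's subjectivity, not in the shelter.

diegetic, diegetic, diegetic, meta-diegetic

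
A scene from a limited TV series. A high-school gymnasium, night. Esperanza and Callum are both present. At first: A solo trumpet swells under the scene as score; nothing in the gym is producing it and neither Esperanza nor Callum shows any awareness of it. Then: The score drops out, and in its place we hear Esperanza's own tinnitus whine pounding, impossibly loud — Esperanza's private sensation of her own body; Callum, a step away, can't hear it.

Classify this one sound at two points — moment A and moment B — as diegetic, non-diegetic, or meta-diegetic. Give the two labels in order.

non-diegetic, meta-diegetic

Moment A: underscore with no in-world source, inaudible to the characters → non-diegetic.
Moment B: the body sound is Esperanza's subjective perception alone — Callum can't hear it → meta-diegetic.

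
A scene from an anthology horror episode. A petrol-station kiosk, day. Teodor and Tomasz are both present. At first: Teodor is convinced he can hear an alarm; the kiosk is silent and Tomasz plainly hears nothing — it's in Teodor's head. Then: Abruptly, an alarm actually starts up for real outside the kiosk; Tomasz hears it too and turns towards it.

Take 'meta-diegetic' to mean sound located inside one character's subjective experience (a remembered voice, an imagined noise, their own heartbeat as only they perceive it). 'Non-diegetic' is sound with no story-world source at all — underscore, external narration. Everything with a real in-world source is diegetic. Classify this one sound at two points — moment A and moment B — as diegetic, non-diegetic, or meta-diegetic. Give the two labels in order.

Moment A: only Teodor 'hears' it — imagined, in his mind → meta-diegetic.
Moment B: now there's a real external source and Tomasz hears it too — in the story world → diegetic.

meta-diegetic, diegetic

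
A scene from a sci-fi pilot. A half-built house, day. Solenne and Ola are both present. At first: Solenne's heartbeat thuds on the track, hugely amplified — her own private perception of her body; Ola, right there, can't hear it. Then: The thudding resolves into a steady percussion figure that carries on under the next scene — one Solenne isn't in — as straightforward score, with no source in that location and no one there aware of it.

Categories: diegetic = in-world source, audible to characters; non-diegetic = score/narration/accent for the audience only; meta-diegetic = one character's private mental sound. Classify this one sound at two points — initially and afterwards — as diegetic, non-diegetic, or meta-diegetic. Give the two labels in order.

Initially: it's Solenne's subjective body sound, inaudible to Ola → meta-diegetic.
Afterwards: detached from Solenne and playing as sourceless score over a scene she isn't in — for the audience only → non-diegetic.

meta-diegetic, non-diegetic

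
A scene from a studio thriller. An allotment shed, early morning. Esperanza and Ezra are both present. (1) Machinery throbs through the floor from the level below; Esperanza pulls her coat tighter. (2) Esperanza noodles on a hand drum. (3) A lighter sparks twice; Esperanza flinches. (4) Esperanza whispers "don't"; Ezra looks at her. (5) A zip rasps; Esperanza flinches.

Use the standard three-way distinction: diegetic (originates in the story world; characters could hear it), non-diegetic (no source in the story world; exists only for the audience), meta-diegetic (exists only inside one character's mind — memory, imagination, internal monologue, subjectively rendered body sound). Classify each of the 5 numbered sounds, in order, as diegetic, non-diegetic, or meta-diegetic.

(1) it's the actual ambient sound of the location → diegetic.
(2) is diegetic: the instrument and the performer are both in the scene.
(3) is diegetic: an in-world source (a lighter); characters could hear it.
Sound (4): spoken by a character present in the story world, so diegetic.
Sound (5): the sound comes from a zip physically present in the location, so diegetic.

diegetic, diegetic, diegetic, diegetic, diegetic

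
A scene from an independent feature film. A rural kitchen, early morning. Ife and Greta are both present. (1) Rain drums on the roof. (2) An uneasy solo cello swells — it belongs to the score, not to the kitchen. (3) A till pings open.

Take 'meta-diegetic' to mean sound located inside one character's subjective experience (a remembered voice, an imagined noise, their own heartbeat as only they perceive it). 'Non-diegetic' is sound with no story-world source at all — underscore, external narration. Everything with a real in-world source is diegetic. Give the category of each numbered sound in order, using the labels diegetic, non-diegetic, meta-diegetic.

(1) rain is part of the location's real environment → diegetic.
(2) is non-diegetic: score with no on-screen or off-screen source; it exists for the audience alone.
(3) is diegetic: the sound comes from a till physically present in the location.

diegetic, non-diegetic, diegetic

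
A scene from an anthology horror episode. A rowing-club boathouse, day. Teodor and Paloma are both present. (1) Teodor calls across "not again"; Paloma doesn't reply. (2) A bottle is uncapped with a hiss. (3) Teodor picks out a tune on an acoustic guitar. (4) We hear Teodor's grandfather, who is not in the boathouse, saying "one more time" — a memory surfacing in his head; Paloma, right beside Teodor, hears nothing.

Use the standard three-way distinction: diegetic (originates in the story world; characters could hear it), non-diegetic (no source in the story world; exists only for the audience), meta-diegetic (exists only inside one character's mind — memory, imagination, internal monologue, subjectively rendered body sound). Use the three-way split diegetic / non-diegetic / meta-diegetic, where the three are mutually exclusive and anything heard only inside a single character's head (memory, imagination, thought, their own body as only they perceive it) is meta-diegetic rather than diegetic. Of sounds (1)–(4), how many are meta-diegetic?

(1) Teodor is a character speaking aloud in the scene → diegetic.
(2) a bottle is a real object/event in the scene's world → diegetic.
(3) a character is playing an acoustic guitar on screen → diegetic.
(4) it's Teodor's recollection rendered as sound; the other character can't hear it → meta-diegetic.
So 1 of the 4 is meta-diegetic: (4).

1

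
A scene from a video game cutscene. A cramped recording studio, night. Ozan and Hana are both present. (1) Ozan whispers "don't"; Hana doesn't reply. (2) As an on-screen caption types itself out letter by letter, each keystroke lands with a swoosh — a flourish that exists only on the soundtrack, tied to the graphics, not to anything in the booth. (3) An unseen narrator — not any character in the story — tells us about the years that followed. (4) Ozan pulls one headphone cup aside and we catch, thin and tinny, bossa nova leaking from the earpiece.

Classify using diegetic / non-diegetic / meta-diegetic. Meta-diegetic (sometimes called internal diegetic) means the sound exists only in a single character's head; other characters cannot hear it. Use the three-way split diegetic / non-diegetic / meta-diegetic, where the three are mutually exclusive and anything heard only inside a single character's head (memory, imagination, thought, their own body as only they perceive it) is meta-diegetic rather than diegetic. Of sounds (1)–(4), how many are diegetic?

2

Sound (1): Ozan is a character speaking aloud in the scene, so diegetic.
Sound (2): it accompanies on-screen graphics, not anything inside the story world, so non-diegetic.
(3) is non-diegetic: commentary laid over the scene from outside the fiction.
(4) is diegetic: it's leaking from a physical pair of headphones in the scene.
So 2 of the 4 are diegetic: (1), (4).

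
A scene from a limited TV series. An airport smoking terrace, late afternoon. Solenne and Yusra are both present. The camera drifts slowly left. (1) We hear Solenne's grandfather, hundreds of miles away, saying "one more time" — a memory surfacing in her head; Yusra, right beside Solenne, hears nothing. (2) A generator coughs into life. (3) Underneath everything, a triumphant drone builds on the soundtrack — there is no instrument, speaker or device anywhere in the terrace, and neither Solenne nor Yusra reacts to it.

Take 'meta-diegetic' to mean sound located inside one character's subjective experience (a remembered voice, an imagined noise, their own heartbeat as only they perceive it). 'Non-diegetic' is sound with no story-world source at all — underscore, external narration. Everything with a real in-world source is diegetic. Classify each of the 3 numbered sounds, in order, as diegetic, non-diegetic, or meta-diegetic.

(1) is meta-diegetic: the voice is a memory playing only inside Solenne's mind; Yusra can't hear it.
(2) the sound comes from a generator physically present in the location → diegetic.
Sound (3): nothing in the terrace produces it and the characters don't hear it — pure soundtrack, so non-diegetic.

meta-diegetic, diegetic, non-diegetic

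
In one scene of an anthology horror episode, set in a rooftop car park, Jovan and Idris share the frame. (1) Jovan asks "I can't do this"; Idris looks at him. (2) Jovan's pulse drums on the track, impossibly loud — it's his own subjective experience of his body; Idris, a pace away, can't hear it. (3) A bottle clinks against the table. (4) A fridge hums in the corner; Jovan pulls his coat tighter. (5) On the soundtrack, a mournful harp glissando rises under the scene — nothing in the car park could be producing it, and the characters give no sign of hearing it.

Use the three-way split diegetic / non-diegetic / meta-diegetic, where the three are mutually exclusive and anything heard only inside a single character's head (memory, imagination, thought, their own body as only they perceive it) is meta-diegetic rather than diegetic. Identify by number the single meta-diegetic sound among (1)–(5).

Sound (1): Jovan is a character speaking aloud in the scene, so diegetic.
(2) is meta-diegetic: it's Jovan's internal bodily sensation rendered as sound; only Jovan 'hears' it.
(3) a bottle is a real object/event in the scene's world → diegetic.
(4) is diegetic: ambient/room sound belonging to the story's physical space.
(5) nothing in the car park produces it and the characters don't hear it — pure soundtrack → non-diegetic.
Only (2) is meta-diegetic.

2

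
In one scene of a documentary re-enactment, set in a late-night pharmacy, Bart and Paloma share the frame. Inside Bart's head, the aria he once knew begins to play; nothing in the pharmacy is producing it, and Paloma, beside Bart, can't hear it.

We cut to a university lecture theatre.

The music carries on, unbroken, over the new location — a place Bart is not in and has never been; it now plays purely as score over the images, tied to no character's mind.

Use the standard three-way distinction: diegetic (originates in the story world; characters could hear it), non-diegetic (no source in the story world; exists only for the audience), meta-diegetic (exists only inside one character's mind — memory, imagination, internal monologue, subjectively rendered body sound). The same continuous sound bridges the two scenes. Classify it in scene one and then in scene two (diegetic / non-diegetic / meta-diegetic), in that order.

meta-diegetic, non-diegetic

Scene one: the music exists only inside Bart's mind; Paloma can't hear it → meta-diegetic.
Scene two: it's detached from Bart entirely and plays over unrelated images with no in-world source — conventional underscore → non-diegetic.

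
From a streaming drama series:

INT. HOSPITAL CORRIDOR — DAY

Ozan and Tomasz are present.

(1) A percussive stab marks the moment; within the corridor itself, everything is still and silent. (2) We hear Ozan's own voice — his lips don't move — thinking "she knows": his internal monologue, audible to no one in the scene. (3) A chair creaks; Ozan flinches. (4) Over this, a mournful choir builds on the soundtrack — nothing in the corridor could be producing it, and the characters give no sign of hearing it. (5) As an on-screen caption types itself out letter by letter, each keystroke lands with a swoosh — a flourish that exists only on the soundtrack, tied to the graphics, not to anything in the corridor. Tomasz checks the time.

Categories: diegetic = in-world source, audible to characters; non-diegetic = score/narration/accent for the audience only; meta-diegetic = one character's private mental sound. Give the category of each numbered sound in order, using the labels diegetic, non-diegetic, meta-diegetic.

(1) it's a sound-design accent with no in-world source; no one in the scene can hear it → non-diegetic.
Sound (2): internal monologue — inside Ozan's mind, not spoken into the scene, so meta-diegetic.
Sound (3): an in-world source (a chair); characters could hear it, so diegetic.
(4) is non-diegetic: score with no on-screen or off-screen source; it exists for the audience alone.
(5) is non-diegetic: it accompanies on-screen graphics, not anything inside the story world.

non-diegetic, meta-diegetic, diegetic, non-diegetic, non-diegetic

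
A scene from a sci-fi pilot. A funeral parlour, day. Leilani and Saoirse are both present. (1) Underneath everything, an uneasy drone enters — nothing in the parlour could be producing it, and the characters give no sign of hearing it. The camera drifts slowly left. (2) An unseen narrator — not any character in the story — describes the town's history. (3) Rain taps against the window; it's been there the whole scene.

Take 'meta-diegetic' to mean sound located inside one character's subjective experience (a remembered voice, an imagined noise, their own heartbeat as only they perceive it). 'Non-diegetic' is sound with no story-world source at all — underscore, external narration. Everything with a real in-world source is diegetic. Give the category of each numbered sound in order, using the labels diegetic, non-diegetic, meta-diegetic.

Sound (1): score with no on-screen or off-screen source; it exists for the audience alone, so non-diegetic.
(2) is non-diegetic: external voice-over — not a character, not heard by anyone in the scene.
Sound (3): ambient/room sound belonging to the story's physical space, so diegetic.

non-diegetic, non-diegetic, diegetic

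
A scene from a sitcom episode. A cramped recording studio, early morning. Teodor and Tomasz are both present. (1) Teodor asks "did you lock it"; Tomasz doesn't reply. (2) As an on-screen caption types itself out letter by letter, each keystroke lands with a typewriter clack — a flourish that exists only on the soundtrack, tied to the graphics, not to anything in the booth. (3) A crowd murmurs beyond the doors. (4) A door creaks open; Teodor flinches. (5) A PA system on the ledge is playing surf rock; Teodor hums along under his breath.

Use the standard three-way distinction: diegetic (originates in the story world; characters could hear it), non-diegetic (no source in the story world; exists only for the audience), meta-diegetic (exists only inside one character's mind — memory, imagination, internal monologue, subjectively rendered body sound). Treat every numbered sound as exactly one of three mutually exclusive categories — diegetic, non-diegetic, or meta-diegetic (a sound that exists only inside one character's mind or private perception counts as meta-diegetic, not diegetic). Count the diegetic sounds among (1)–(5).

4

(1) on-screen dialogue — Teodor speaks and Tomasz is there to hear → diegetic.
Sound (2): the caption isn't part of the story world, so neither is the sound tied to it, so non-diegetic.
Sound (3): ambient/room sound belonging to the story's physical space, so diegetic.
(4) a door is a real object/event in the scene's world → diegetic.
(5) source music from a PA system, which exists in the story world → diegetic.
Diegetic: (1), (3), (4), (5) — that's 4.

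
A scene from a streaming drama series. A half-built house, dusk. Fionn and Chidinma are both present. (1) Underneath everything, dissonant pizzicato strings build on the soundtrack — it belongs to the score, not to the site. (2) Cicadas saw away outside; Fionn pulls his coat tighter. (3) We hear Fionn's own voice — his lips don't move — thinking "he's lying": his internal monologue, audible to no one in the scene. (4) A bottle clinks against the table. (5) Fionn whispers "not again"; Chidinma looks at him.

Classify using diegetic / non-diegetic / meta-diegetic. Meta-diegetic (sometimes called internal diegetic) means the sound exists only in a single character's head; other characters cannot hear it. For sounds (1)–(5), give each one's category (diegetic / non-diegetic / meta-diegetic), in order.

non-diegetic, diegetic, meta-diegetic, diegetic, diegetic

(1) is non-diegetic: nothing in the site produces it and the characters don't hear it — pure soundtrack.
Sound (2): it's the actual ambient sound of the location, so diegetic.
Sound (3): internal monologue — inside Fionn's mind, not spoken into the scene, so meta-diegetic.
(4) an in-world source (a bottle); characters could hear it → diegetic.
Sound (5): Fionn is a character speaking aloud in the scene, so diegetic.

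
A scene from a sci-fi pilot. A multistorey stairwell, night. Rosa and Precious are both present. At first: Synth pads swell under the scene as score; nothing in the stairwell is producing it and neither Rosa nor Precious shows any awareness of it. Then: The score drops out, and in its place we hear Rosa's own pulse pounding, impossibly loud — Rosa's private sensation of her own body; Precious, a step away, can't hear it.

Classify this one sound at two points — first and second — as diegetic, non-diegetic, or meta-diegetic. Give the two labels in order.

First: underscore with no in-world source, inaudible to the characters → non-diegetic.
Second: the body sound is Rosa's subjective perception alone — Precious can't hear it → meta-diegetic.

non-diegetic, meta-diegetic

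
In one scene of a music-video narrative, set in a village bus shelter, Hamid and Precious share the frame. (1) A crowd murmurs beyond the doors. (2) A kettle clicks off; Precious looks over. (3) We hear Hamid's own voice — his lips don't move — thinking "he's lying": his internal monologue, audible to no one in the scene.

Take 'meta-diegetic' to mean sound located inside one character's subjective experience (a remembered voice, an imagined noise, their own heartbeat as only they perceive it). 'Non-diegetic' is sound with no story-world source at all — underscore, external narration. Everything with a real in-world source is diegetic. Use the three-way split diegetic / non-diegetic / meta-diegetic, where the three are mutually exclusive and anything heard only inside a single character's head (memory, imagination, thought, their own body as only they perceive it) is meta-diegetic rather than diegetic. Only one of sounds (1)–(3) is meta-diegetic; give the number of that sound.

3

(1) is diegetic: ambient/room sound belonging to the story's physical space.
(2) is diegetic: the sound comes from a kettle physically present in the location.
(3) internal monologue — inside Hamid's mind, not spoken into the scene → meta-diegetic.
Only (3) is meta-diegetic.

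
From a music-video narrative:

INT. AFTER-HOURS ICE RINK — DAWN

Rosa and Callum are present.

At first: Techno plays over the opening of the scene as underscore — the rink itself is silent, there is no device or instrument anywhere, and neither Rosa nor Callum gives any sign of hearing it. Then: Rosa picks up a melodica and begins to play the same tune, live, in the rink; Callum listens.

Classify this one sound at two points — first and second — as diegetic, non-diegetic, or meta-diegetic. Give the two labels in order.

First: no in-world source exists and no character can hear it — underscore → non-diegetic.
Second: a melodica is now a real source in the story world and the characters hear it → diegetic.

non-diegetic, diegetic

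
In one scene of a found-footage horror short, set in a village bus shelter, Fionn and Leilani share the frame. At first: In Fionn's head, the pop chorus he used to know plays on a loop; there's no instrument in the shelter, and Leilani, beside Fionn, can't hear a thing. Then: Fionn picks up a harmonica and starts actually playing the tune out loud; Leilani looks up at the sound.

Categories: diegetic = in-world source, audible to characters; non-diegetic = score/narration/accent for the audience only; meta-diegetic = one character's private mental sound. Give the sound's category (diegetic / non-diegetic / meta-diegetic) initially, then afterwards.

meta-diegetic, diegetic

Initially: the tune exists only as Fionn's private memory; Leilani can't hear it → meta-diegetic.
Afterwards: Fionn is now producing it live on a harmonica, in the room, and Leilani hears it → diegetic.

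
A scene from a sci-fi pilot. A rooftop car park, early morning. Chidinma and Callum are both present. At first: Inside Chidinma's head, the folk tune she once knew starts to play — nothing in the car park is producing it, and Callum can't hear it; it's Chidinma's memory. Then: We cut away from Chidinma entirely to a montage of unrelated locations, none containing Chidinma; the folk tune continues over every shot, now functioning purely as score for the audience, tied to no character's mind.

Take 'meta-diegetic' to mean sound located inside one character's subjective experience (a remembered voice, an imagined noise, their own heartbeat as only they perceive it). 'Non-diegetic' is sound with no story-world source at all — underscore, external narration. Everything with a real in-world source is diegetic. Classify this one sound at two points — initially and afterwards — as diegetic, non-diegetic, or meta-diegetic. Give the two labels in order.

meta-diegetic, non-diegetic

Initially: the music lives inside Chidinma's mind alone; Callum can't hear it → meta-diegetic.
Afterwards: once it plays over shots Chidinma isn't in, detached from any character's subjectivity, it's conventional underscore → non-diegetic.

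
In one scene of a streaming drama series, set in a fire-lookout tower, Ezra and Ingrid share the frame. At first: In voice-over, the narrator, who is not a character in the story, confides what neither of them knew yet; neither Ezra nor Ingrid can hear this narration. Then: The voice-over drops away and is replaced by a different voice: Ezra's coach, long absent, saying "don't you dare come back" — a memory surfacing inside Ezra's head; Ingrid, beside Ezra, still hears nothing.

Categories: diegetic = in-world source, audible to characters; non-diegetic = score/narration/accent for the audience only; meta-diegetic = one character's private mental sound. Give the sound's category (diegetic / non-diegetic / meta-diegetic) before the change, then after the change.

Before the change: the external narrator addresses only the audience — outside the story world → non-diegetic.
After the change: the replacement voice is a memory inside Ezra's mind specifically → meta-diegetic.

non-diegetic, meta-diegetic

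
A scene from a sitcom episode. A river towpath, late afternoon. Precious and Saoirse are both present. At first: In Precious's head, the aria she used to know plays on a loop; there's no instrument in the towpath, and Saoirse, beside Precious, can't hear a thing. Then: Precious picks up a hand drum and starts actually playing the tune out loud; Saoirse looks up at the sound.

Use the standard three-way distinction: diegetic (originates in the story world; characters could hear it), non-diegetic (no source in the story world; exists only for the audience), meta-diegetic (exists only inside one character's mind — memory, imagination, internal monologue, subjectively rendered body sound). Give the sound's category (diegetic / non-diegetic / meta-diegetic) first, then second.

meta-diegetic, diegetic

First: the tune exists only as Precious's private memory; Saoirse can't hear it → meta-diegetic.
Second: Precious is now producing it live on a hand drum, in the room, and Saoirse hears it → diegetic.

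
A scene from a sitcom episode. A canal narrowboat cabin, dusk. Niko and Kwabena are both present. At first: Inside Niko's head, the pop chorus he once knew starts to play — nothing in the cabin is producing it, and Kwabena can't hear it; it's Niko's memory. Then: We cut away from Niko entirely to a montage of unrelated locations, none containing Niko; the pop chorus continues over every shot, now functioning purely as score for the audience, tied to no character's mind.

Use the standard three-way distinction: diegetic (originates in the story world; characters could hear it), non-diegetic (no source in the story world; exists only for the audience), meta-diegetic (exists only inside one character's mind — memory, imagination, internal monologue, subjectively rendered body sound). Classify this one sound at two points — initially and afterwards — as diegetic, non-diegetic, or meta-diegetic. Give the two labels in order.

Initially: the music lives inside Niko's mind alone; Kwabena can't hear it → meta-diegetic.
Afterwards: once it plays over shots Niko isn't in, detached from any character's subjectivity, it's conventional underscore → non-diegetic.

meta-diegetic, non-diegetic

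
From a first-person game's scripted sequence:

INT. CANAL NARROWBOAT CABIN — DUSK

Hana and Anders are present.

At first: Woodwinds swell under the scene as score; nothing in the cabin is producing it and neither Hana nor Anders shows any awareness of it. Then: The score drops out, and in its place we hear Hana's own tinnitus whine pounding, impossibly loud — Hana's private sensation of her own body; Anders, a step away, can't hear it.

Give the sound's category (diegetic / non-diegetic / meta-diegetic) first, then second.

non-diegetic, meta-diegetic

First: underscore with no in-world source, inaudible to the characters → non-diegetic.
Second: the body sound is Hana's subjective perception alone — Anders can't hear it → meta-diegetic.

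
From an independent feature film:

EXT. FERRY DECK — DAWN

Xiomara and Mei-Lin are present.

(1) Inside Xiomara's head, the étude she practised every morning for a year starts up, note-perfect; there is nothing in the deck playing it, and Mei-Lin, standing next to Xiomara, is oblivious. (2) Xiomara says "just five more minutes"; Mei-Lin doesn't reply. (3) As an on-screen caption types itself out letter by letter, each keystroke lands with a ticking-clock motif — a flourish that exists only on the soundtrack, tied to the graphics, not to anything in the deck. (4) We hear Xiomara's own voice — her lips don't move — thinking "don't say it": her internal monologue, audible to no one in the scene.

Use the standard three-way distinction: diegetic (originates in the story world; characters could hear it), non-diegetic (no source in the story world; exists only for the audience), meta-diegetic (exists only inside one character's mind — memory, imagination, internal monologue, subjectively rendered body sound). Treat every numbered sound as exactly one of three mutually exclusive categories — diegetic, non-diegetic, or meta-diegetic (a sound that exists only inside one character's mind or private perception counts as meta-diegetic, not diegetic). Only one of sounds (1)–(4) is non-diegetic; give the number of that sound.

(1) the music is a memory playing inside Xiomara's mind alone; no real-world source, Mei-Lin can't hear it → meta-diegetic.
(2) Xiomara is a character speaking aloud in the scene → diegetic.
(3) is non-diegetic: it accompanies on-screen graphics, not anything inside the story world.
Sound (4): it's Xiomara's unspoken thought, heard only by the audience via her subjectivity, so meta-diegetic.
Only (3) is non-diegetic.

3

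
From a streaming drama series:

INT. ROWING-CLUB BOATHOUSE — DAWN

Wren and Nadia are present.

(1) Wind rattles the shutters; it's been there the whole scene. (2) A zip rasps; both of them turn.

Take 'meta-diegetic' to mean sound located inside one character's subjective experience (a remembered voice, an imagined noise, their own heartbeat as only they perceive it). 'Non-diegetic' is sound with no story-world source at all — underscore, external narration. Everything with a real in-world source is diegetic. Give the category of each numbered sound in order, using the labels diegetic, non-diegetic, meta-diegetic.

diegetic, diegetic

(1) is diegetic: it's the actual ambient sound of the location.
Sound (2): a zip is a real object/event in the scene's world, so diegetic.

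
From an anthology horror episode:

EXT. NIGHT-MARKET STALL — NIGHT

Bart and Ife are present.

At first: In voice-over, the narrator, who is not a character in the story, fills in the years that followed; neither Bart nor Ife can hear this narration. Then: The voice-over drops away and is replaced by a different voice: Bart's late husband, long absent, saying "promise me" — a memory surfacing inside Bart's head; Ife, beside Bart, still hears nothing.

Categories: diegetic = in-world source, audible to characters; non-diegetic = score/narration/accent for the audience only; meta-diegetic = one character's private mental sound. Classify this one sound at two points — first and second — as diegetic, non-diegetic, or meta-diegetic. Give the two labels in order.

non-diegetic, meta-diegetic

First: the external narrator addresses only the audience — outside the story world → non-diegetic.
Second: the replacement voice is a memory inside Bart's mind specifically → meta-diegetic.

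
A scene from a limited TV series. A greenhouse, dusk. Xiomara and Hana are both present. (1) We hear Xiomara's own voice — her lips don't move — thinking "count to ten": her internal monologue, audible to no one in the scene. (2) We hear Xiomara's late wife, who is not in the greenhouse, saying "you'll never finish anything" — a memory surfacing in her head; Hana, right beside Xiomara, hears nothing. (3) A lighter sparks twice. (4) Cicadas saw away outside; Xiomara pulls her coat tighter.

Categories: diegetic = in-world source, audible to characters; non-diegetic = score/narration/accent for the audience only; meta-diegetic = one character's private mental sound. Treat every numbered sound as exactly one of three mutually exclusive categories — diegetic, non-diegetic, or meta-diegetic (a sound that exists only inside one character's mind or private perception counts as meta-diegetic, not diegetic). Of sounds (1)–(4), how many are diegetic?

2

Sound (1): internal monologue — inside Xiomara's mind, not spoken into the scene, so meta-diegetic.
(2) it's Xiomara's recollection rendered as sound; the other character can't hear it → meta-diegetic.
(3) is diegetic: a lighter is a real object/event in the scene's world.
(4) is diegetic: it's the actual ambient sound of the location.
Diegetic: (3), (4) — that's 2.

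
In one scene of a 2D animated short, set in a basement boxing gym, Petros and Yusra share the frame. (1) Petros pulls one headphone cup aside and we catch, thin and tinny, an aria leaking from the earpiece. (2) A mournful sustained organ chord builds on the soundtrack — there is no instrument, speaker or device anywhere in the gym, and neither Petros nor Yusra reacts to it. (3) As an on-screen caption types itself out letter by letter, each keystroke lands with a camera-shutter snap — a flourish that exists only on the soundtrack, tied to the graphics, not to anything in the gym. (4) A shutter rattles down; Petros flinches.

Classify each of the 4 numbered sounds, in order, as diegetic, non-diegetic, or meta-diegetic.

diegetic, non-diegetic, non-diegetic, diegetic

(1) it's leaking from a physical pair of headphones in the scene → diegetic.
Sound (2): score with no on-screen or off-screen source; it exists for the audience alone, so non-diegetic.
(3) the caption isn't part of the story world, so neither is the sound tied to it → non-diegetic.
Sound (4): an in-world source (a shutter); characters could hear it, so diegetic.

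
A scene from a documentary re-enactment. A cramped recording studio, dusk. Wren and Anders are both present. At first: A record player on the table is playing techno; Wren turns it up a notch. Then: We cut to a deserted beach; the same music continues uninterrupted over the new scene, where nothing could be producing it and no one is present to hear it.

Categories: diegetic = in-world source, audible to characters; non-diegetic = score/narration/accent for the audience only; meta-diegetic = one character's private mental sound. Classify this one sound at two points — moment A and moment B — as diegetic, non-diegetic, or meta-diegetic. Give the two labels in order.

diegetic, non-diegetic

Moment A: a record player is a real in-scene source and Wren reacts to it → diegetic.
Moment B: there is no longer any in-world source and no one can hear it — it has become underscore → non-diegetic.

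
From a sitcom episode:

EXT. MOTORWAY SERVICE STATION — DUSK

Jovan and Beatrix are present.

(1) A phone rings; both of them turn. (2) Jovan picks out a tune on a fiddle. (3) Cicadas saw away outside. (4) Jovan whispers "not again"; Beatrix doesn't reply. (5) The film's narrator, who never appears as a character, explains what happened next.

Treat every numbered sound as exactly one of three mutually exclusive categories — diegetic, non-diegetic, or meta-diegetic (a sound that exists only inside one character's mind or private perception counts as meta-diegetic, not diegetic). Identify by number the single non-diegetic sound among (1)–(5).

(1) the sound comes from a phone physically present in the location → diegetic.
Sound (2): the instrument and the performer are both in the scene, so diegetic.
Sound (3): it's the actual ambient sound of the location, so diegetic.
Sound (4): Jovan is a character speaking aloud in the scene, so diegetic.
(5) is non-diegetic: the narrator exists outside the story world, addressing only the audience.
Only (5) is non-diegetic.

5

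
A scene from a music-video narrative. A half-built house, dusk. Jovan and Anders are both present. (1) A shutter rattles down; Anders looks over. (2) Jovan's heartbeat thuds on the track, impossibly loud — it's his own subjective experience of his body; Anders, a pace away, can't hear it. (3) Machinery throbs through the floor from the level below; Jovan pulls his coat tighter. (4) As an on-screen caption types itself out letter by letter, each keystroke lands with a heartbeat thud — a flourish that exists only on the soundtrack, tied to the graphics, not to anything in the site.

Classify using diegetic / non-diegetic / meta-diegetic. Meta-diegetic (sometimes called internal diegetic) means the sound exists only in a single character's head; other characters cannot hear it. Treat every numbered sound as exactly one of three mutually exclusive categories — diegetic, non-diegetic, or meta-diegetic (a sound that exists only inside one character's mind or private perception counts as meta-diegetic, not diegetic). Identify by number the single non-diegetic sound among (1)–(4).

(1) the sound comes from a shutter physically present in the location → diegetic.
Sound (2): a subjective body sound — Jovan's private perception, inaudible to Anders, so meta-diegetic.
(3) ambient/room sound belonging to the story's physical space → diegetic.
(4) the caption isn't part of the story world, so neither is the sound tied to it → non-diegetic.
Only (4) is non-diegetic.

4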